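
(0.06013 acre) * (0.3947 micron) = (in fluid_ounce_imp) 3.38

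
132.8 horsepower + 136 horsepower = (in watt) 2.004e+05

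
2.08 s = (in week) 3.439e-06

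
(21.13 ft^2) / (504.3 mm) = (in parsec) 1.262e-16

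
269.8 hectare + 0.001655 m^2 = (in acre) 666.7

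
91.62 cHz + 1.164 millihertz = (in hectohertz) 0.009174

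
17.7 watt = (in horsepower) 0.02374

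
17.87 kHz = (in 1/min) 1.072e+06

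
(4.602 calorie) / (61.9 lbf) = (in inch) 2.753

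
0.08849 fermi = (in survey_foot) 2.903e-16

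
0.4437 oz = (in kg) 0.01258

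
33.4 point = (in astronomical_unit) 7.876e-14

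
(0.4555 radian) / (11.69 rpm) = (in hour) 0.0001034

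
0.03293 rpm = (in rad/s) 0.003448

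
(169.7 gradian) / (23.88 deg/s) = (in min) 0.1066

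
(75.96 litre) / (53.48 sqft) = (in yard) 0.01672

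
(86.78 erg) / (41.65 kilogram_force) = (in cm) 2.125e-06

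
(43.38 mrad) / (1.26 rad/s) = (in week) 5.693e-08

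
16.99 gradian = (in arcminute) 917.5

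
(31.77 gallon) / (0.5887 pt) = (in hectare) 0.05791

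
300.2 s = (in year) 9.519e-06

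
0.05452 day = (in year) 0.0001494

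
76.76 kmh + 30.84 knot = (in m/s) 37.19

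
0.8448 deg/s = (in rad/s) 0.01474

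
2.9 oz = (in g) 82.21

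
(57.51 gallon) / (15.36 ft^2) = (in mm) 152.6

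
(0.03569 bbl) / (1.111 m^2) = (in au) 3.414e-14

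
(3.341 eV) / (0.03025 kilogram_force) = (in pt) 5.115e-15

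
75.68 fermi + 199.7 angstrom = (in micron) 0.01997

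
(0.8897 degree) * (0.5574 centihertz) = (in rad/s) 8.655e-05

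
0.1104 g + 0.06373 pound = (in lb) 0.06397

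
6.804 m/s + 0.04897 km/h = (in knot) 13.25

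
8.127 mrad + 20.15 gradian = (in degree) 18.6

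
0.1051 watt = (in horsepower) 0.0001409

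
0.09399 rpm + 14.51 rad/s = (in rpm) 138.7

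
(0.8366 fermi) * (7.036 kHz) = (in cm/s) 5.886e-10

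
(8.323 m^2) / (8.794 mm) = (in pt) 2.683e+06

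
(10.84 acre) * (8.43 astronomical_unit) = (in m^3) 5.532e+16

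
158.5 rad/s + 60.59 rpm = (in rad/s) 164.8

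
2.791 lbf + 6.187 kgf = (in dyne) 7.309e+06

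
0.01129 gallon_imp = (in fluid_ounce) 1.736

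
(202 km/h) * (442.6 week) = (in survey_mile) 9.333e+06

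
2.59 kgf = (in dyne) 2.54e+06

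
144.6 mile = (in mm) 2.327e+08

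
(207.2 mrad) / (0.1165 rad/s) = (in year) 5.64e-08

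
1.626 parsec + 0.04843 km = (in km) 5.017e+13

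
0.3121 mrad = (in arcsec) 64.38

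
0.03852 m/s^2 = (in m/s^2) 0.03852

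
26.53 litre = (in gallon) 7.008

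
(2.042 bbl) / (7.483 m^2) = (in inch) 1.708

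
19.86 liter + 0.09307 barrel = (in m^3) 0.03466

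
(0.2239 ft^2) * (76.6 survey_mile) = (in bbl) 1.613e+04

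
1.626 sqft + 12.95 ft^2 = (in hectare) 0.0001354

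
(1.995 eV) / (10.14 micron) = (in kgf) 3.214e-15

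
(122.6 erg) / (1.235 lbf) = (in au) 1.492e-17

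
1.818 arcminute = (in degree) 0.0303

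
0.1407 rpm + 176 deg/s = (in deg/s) 176.8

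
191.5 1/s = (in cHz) 1.915e+04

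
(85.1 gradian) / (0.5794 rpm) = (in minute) 0.3672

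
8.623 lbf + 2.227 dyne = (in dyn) 3.836e+06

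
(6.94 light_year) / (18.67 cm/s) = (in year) 1.115e+10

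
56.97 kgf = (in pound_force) 125.6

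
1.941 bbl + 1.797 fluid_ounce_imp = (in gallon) 81.54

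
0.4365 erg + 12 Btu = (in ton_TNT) 3.026e-06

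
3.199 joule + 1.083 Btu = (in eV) 7.152e+21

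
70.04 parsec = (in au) 1.445e+07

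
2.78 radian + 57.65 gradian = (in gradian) 234.6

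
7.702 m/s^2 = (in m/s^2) 7.702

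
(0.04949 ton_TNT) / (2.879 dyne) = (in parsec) 0.0002331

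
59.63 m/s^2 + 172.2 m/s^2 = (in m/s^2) 231.8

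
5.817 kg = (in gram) 5817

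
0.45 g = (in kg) 0.00045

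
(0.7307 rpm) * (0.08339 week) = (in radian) 3859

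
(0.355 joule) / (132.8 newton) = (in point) 7.578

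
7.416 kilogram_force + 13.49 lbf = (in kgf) 13.53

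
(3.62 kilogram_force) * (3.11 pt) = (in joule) 0.03895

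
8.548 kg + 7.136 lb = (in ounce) 415.7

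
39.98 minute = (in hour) 0.6663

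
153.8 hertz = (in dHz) 1538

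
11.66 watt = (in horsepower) 0.01564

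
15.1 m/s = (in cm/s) 1510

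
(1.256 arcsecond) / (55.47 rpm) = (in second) 1.048e-06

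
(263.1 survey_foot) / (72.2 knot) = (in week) 3.57e-06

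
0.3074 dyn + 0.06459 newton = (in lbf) 0.01452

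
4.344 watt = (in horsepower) 0.005825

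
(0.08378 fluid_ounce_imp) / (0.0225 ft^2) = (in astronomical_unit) 7.612e-15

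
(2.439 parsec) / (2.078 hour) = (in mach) 2.955e+10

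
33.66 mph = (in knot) 29.25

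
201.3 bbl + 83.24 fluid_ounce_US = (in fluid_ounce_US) 1.082e+06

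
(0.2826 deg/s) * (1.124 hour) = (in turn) 3.176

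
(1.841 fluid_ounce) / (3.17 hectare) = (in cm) 1.718e-07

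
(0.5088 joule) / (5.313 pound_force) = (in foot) 0.07063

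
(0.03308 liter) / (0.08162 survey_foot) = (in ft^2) 0.01431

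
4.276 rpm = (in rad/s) 0.4478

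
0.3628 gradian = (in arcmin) 19.59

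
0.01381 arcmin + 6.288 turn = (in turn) 6.288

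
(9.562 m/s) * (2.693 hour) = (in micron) 9.27e+10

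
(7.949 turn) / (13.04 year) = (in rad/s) 1.215e-07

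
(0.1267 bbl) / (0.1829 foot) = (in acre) 8.929e-05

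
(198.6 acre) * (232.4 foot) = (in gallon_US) 1.504e+10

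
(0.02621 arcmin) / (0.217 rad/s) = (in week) 5.809e-11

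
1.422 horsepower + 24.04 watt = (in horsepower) 1.454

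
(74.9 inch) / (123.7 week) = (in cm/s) 2.543e-06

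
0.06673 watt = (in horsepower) 8.949e-05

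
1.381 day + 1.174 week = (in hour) 230.4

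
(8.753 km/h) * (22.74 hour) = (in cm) 1.99e+07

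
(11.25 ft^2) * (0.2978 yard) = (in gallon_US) 75.18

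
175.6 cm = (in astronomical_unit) 1.174e-11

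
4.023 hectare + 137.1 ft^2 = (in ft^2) 4.332e+05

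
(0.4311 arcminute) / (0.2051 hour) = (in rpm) 1.622e-06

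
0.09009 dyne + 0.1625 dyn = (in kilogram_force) 2.576e-07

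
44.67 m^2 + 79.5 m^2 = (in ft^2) 1337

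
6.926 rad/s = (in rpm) 66.14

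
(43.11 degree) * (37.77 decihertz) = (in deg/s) 162.8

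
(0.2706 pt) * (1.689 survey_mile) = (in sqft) 2.793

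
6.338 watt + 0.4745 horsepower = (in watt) 360.2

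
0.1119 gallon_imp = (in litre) 0.5087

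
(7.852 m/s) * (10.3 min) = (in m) 4853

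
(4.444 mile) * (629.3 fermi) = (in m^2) 4.501e-09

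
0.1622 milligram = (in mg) 0.1622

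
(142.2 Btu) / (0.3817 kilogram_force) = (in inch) 1.578e+06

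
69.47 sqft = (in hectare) 0.0006454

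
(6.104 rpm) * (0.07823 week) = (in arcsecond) 6.238e+09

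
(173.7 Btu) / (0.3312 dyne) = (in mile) 3.438e+07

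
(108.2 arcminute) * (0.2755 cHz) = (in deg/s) 0.004968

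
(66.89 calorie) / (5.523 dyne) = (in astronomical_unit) 3.387e-05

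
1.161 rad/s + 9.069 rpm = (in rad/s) 2.111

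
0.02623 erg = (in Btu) 2.486e-12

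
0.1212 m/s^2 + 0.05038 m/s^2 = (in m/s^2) 0.1716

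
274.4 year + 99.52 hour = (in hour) 2.404e+06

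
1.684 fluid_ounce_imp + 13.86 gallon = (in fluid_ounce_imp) 1848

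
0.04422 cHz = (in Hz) 0.0004422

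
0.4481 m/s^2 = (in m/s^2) 0.4481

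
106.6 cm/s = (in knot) 2.072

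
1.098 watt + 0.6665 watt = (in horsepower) 0.002366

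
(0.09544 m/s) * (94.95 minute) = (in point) 1.541e+06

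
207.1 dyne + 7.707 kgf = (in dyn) 7.558e+06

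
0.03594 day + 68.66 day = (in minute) 9.892e+04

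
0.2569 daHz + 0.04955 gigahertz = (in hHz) 4.955e+05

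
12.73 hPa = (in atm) 0.01256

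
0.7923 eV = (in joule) 1.269e-19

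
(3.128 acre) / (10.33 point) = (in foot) 1.14e+07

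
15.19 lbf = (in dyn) 6.757e+06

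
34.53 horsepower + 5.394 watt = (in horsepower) 34.54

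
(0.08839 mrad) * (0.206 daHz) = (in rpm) 0.001739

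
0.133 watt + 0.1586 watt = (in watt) 0.2916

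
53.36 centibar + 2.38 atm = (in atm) 2.907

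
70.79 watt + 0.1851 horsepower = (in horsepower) 0.28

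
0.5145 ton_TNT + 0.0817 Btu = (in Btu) 2.04e+06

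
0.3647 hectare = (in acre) 0.9012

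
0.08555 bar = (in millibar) 85.55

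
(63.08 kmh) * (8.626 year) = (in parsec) 1.545e-07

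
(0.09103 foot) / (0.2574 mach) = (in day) 3.664e-09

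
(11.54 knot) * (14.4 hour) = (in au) 2.057e-06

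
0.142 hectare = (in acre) 0.3509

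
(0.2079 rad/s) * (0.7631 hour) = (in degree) 3.272e+04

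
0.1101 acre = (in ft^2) 4796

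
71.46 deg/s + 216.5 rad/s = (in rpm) 2079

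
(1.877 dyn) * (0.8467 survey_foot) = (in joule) 4.844e-06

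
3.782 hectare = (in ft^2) 4.071e+05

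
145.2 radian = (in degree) 8319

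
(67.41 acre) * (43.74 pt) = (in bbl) 2.648e+04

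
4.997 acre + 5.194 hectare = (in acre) 17.83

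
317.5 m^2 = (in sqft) 3418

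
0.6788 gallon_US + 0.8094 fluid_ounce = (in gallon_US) 0.6851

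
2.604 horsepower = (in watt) 1942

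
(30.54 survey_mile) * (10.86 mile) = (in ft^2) 9.246e+09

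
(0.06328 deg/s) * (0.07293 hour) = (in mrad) 290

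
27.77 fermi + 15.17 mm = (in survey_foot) 0.04977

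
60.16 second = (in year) 1.908e-06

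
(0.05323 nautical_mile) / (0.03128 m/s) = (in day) 0.03648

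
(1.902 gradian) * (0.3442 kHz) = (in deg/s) 589.2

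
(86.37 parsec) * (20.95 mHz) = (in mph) 1.249e+17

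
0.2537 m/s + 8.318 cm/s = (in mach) 0.0009894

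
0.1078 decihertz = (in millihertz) 10.78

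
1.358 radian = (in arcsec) 2.801e+05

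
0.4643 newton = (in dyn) 4.643e+04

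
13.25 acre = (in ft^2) 5.772e+05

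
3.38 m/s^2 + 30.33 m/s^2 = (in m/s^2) 33.71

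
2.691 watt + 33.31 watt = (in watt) 36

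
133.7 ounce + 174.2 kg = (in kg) 178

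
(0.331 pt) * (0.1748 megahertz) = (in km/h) 73.48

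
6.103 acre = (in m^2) 2.47e+04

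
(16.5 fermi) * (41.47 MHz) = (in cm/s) 6.843e-05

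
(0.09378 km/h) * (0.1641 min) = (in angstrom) 2.565e+09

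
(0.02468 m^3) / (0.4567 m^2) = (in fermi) 5.404e+13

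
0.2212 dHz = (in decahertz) 0.002212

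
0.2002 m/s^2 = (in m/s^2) 0.2002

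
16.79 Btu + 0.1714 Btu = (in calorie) 4277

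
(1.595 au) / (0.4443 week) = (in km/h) 3.197e+06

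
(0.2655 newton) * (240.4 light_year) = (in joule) 6.038e+17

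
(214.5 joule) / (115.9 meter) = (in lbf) 0.4161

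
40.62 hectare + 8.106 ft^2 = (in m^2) 4.062e+05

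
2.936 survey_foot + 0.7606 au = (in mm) 1.138e+14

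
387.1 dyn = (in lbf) 0.0008702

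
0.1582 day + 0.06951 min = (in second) 1.367e+04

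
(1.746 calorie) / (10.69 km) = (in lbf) 0.0001536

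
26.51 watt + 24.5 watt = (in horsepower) 0.06841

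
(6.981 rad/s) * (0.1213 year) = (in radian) 2.67e+07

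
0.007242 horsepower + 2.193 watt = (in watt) 7.593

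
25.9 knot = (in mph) 29.81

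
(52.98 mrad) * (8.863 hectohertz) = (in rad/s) 46.96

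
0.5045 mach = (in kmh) 618.4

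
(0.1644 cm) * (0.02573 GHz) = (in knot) 8.222e+04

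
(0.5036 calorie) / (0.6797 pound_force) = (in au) 4.659e-12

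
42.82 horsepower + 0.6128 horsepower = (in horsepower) 43.43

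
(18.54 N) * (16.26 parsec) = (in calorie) 2.223e+18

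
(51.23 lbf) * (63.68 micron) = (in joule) 0.01451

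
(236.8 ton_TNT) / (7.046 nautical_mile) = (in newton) 7.593e+07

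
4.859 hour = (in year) 0.0005547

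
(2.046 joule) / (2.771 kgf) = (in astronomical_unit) 5.033e-13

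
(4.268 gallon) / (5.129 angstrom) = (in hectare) 3150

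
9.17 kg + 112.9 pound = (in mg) 6.038e+07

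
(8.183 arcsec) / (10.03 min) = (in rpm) 6.295e-07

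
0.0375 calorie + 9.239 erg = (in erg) 1.569e+06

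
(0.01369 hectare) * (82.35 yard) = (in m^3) 1.031e+04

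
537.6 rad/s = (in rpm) 5134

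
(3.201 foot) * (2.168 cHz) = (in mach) 6.212e-05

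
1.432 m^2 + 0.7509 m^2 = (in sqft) 23.5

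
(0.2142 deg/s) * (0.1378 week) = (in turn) 49.59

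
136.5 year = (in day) 4.982e+04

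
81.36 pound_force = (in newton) 361.9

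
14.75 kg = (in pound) 32.52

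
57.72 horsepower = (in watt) 4.304e+04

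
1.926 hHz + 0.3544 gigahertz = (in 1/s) 3.544e+08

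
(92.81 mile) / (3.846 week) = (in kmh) 0.2312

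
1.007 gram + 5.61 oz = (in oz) 5.646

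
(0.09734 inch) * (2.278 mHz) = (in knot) 1.095e-05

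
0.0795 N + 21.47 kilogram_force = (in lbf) 47.35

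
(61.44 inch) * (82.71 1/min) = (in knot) 4.182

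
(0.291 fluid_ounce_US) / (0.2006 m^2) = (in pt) 0.1216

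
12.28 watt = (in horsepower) 0.01647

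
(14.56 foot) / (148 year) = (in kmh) 3.423e-09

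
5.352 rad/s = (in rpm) 51.11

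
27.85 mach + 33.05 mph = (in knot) 1.846e+04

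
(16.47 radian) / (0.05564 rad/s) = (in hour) 0.08223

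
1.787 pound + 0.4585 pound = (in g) 1019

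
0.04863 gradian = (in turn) 0.0001216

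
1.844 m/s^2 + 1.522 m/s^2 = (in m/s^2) 3.366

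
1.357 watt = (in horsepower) 0.00182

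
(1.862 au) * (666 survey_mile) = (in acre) 7.378e+13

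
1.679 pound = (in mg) 7.616e+05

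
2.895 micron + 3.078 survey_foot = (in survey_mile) 0.000583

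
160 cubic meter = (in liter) 1.6e+05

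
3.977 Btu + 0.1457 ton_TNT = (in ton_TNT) 0.1457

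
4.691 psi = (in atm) 0.3192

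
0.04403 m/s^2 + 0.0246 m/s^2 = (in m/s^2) 0.06863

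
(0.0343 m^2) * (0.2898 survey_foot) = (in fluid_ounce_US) 102.4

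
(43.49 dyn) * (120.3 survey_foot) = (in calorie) 0.003811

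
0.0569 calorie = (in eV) 1.486e+18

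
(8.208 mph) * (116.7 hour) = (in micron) 1.542e+12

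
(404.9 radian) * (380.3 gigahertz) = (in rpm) 1.47e+15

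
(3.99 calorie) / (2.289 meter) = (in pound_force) 1.64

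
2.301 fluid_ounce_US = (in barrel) 0.000428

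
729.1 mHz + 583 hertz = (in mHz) 5.837e+05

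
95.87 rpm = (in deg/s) 575.2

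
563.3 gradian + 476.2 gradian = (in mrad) 1.633e+04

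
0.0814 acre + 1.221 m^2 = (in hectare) 0.03306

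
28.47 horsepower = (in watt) 2.123e+04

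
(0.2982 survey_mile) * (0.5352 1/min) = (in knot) 8.321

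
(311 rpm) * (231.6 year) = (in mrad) 2.379e+14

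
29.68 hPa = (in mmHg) 22.26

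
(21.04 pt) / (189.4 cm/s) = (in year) 1.243e-10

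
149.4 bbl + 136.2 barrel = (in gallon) 1.2e+04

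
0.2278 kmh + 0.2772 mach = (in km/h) 340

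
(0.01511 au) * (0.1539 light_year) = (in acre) 8.133e+20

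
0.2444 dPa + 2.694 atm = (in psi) 39.59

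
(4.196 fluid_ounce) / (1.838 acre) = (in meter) 1.668e-08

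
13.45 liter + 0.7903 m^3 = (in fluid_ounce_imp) 2.829e+04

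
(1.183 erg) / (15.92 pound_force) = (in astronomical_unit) 1.117e-20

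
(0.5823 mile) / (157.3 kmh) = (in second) 21.45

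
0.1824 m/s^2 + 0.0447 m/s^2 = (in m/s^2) 0.2271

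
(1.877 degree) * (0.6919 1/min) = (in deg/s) 0.02164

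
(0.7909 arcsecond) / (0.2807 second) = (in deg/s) 0.0007827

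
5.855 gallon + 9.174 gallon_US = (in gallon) 15.03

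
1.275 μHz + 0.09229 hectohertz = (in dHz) 92.29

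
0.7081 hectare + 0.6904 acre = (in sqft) 1.063e+05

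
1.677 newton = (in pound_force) 0.377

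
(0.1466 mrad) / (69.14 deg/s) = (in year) 3.852e-12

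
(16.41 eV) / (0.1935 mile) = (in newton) 8.443e-21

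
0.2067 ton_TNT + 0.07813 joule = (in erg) 8.648e+15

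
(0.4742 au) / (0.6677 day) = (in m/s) 1.23e+06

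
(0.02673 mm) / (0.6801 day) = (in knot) 8.842e-10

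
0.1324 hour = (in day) 0.005517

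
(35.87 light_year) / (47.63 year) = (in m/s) 2.259e+08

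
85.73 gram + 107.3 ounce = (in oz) 110.3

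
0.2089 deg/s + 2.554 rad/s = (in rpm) 24.42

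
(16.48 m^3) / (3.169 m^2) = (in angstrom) 5.2e+10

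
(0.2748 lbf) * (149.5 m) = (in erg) 1.827e+09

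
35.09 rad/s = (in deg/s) 2011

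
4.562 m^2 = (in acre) 0.001127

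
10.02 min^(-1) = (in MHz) 1.67e-07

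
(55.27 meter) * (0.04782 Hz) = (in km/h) 9.515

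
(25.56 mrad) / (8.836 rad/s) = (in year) 9.173e-11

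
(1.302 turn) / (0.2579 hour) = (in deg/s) 0.5048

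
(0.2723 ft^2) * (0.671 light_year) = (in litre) 1.606e+17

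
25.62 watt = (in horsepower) 0.03436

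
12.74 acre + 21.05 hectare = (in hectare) 26.21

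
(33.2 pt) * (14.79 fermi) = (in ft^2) 1.865e-15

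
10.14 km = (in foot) 3.327e+04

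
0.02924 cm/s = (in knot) 0.0005684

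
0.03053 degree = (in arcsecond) 109.9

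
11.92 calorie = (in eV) 3.113e+20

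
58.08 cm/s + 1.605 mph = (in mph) 2.904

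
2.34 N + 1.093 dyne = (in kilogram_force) 0.2386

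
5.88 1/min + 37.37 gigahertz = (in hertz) 3.737e+10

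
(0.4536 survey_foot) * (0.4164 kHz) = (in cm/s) 5757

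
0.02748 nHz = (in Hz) 2.748e-11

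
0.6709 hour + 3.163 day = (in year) 0.008742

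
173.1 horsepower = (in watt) 1.291e+05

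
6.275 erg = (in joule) 6.275e-07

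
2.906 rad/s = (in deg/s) 166.5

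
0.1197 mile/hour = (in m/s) 0.05351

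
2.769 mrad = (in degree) 0.1587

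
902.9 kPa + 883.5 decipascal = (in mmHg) 6773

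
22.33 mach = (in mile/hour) 1.701e+04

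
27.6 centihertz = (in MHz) 2.76e-07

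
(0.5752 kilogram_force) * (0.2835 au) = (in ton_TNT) 57.18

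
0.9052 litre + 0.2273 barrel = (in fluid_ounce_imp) 1304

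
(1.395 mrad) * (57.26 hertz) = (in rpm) 0.7628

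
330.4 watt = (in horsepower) 0.4431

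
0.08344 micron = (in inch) 3.285e-06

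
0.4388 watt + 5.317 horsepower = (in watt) 3965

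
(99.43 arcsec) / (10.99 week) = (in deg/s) 4.155e-09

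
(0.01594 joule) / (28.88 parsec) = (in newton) 1.789e-20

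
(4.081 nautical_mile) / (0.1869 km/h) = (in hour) 40.44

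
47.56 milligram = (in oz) 0.001678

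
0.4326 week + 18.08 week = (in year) 0.355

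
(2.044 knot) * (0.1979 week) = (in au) 8.413e-07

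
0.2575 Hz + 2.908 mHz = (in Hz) 0.2604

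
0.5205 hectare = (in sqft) 5.603e+04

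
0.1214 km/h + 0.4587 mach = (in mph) 349.5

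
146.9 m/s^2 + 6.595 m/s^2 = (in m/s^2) 153.5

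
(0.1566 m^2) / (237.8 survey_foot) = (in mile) 1.343e-06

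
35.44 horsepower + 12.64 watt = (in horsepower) 35.46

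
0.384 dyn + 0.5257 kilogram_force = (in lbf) 1.159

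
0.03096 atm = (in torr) 23.53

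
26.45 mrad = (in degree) 1.515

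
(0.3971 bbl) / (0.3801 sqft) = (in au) 1.195e-11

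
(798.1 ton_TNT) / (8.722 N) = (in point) 1.085e+15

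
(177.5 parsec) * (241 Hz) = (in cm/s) 1.32e+23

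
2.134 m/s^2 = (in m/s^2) 2.134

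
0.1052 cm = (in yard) 0.00115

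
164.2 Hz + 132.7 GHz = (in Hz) 1.327e+11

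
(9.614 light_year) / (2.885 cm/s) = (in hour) 8.758e+14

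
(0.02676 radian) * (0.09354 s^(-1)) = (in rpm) 0.0239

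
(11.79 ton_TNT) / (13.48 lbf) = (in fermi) 8.227e+23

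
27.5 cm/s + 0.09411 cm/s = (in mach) 0.0008104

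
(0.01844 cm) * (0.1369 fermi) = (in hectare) 2.524e-24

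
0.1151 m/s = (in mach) 0.000338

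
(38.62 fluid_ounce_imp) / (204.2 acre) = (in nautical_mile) 7.17e-13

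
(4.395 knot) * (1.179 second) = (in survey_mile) 0.001656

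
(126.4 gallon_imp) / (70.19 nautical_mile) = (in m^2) 4.42e-06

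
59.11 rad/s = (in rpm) 564.5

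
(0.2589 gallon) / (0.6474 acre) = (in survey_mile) 2.324e-10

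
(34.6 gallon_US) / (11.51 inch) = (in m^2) 0.448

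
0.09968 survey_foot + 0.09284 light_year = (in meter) 8.783e+14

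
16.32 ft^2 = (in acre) 0.0003747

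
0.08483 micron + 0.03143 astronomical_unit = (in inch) 1.851e+11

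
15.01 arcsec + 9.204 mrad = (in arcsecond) 1913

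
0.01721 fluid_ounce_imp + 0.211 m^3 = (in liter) 211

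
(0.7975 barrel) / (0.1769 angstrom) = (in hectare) 7.167e+05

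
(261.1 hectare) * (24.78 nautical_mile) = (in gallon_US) 3.165e+13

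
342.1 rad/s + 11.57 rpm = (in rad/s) 343.3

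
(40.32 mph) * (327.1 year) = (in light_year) 1.965e-05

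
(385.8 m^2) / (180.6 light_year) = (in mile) 1.403e-19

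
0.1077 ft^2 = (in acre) 2.472e-06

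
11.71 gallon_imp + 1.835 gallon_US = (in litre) 60.18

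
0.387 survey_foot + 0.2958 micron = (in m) 0.118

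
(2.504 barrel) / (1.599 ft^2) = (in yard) 2.931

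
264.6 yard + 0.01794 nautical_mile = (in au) 1.839e-09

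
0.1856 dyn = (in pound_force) 4.172e-07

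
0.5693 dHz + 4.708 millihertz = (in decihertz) 0.6164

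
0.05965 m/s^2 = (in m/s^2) 0.05965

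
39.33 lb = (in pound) 39.33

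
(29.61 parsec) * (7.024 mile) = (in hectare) 1.033e+18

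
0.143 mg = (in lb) 3.153e-07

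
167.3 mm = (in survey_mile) 0.000104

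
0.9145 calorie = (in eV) 2.388e+19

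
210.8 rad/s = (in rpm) 2013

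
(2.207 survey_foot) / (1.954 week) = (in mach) 1.672e-09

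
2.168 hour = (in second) 7805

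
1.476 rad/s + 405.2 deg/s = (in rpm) 81.63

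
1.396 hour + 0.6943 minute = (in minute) 84.45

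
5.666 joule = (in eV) 3.536e+19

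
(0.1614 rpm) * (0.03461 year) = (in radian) 1.845e+04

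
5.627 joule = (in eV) 3.512e+19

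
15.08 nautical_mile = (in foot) 9.163e+04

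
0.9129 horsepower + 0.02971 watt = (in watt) 680.8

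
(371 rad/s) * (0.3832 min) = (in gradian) 5.43e+05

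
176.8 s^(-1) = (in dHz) 1768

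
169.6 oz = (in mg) 4.808e+06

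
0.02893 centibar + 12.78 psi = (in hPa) 881.4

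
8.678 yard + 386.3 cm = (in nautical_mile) 0.00637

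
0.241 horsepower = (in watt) 179.7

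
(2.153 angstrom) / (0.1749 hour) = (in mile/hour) 7.649e-13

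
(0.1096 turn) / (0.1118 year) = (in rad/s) 1.953e-07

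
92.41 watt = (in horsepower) 0.1239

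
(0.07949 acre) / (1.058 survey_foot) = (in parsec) 3.233e-14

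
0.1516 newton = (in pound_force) 0.03408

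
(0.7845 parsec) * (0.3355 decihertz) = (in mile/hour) 1.817e+15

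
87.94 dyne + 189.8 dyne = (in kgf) 0.0002832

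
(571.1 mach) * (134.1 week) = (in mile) 9.8e+09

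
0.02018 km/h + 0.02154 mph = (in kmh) 0.05485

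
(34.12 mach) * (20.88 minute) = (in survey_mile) 9044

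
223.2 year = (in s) 7.039e+09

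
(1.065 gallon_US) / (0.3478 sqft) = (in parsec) 4.043e-18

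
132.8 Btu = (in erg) 1.401e+12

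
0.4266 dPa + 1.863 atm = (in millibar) 1888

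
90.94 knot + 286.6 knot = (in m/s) 194.2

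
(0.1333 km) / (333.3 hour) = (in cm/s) 0.01111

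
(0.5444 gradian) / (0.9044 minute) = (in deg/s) 0.009029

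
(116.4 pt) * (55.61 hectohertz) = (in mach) 0.6706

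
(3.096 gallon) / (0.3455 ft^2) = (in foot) 1.198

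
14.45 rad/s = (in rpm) 138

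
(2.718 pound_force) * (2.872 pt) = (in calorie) 0.002928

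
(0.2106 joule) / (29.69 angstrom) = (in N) 7.093e+07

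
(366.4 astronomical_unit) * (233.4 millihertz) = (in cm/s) 1.279e+15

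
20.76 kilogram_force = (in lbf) 45.77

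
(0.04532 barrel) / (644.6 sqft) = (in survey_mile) 7.476e-08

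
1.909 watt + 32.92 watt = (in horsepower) 0.04671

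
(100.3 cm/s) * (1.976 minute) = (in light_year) 1.257e-14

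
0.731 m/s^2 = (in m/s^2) 0.731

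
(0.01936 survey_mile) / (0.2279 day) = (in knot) 0.003076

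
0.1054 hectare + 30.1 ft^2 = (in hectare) 0.1057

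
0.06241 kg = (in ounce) 2.201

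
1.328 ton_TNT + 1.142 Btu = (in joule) 5.556e+09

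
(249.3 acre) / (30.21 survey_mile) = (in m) 20.75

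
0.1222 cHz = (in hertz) 0.001222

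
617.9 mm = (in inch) 24.33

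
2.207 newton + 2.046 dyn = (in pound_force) 0.4962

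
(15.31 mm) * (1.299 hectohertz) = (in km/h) 7.16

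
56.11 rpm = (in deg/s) 336.7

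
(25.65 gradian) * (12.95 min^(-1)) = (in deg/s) 4.983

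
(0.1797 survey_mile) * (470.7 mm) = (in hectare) 0.01361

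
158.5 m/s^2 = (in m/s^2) 158.5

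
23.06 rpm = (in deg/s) 138.4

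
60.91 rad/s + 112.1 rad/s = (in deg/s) 9913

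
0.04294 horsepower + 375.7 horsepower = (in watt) 2.802e+05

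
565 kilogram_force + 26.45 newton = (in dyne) 5.567e+08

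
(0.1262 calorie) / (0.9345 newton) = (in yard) 0.6179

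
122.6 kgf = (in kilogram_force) 122.6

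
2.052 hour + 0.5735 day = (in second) 5.694e+04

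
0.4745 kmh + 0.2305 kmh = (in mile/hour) 0.4381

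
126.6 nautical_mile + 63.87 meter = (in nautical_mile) 126.6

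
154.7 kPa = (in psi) 22.44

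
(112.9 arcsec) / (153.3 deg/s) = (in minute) 3.41e-06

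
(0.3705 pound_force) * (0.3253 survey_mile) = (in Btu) 0.8178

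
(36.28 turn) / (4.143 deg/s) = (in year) 9.997e-05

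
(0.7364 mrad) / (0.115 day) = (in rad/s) 7.411e-08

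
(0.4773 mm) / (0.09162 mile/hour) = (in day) 1.349e-07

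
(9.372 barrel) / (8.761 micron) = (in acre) 42.03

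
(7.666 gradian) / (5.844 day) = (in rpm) 2.277e-06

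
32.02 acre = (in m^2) 1.296e+05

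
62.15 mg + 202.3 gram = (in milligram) 2.024e+05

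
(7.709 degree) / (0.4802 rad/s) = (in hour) 7.783e-05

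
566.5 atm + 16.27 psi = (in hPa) 5.751e+05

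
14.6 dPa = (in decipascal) 14.6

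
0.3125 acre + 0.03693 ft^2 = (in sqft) 1.361e+04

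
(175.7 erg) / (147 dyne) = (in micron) 1.195e+04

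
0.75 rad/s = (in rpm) 7.162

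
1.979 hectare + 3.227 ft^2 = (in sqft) 2.13e+05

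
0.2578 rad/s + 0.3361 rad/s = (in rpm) 5.671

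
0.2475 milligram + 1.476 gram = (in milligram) 1476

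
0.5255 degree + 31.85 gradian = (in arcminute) 1751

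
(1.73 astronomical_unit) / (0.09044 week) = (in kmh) 1.703e+07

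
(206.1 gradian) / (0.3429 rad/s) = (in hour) 0.002623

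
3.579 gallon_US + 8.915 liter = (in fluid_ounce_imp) 790.6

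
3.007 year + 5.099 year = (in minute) 4.261e+06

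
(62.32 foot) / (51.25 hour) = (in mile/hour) 0.0002303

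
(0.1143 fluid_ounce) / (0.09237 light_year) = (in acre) 9.558e-25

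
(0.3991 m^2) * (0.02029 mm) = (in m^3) 8.098e-06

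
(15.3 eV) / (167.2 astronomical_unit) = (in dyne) 9.8e-27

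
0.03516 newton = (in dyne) 3516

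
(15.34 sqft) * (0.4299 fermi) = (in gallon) 1.618e-13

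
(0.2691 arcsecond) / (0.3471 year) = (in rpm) 1.138e-12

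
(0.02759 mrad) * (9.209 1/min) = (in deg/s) 0.0002426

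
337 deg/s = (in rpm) 56.17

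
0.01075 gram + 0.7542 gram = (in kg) 0.000765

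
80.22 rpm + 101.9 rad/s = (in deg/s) 6320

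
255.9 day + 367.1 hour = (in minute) 3.905e+05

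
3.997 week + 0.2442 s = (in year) 0.07665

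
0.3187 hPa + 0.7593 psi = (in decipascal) 5.267e+04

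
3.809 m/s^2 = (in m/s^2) 3.809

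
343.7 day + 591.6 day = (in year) 2.562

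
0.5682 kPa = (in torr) 4.262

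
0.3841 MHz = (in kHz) 384.1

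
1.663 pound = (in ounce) 26.61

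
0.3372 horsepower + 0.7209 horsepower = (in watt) 789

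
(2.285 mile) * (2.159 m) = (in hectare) 0.7939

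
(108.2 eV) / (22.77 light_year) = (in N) 8.047e-35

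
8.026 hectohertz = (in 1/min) 4.816e+04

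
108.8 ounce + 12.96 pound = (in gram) 8963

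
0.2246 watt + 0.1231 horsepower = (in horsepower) 0.1234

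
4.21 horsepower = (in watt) 3139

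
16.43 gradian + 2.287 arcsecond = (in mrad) 258.1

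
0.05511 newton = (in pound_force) 0.01239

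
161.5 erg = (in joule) 1.615e-05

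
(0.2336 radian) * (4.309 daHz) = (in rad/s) 10.07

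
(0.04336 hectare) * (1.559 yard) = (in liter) 6.181e+05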